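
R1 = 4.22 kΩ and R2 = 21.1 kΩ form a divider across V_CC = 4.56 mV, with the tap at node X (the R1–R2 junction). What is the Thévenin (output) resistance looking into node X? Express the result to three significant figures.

Looking into X with the source shorted: R_th = R1·R2/(R1+R2) = 4.220 × 21.1/25.32 = 3.517 kΩ.

R_th ≈ 3.52 kΩ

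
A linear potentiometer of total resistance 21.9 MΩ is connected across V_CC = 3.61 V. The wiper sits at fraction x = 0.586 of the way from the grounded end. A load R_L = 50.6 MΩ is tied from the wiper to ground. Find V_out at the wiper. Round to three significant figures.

V_out ≈ 1.91 V

Split the track: R_lower = x·R_p = 12.83 MΩ, R_upper = (1−x)·R_p = 9.067 MΩ.
R_L loads the lower segment: effective lower R = 10.24 MΩ.
Then V_out = V_CC · 10.24/(9.067 + 10.24) = 1.914 V.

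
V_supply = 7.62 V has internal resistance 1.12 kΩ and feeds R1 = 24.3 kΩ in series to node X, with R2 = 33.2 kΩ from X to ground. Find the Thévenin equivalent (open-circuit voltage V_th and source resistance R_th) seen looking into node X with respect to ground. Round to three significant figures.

V_th ≈ 4.32 V, R_th ≈ 14.4 kΩ

R1' = 1.12 + 24.3 = 25.42 kΩ (source resistance + R1).
With X open, the divider is unloaded: V_th = 7.62 × 33.2/58.62 = 4.316 V.
Zeroing V_supply shorts the top of R1' to ground, so R_th = R1' ‖ R2 = 14.40 kΩ.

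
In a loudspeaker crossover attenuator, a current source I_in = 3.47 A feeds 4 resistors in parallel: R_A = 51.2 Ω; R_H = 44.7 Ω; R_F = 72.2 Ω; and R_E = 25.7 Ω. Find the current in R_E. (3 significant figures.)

I ≈ 1.43 A

Conductances: ΣG = 1/51.2 + 1/44.7 + 1/72.2 + 1/25.7 = 0.09466 (1/Ω).
Current divider: I(R_E) = I_in · G_k/ΣG = 3.47 × (0.03891/0.09466) = 3.47 × 0.4110 = 1.426 A.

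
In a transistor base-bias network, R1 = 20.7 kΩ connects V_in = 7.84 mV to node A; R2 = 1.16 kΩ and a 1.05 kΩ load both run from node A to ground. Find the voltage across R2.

First combine the lower leg with the load: R2 ‖ R_L = 0.5511 kΩ.
Voltage divider with the loaded lower leg: V_out = 7.84 × 0.5511/(20.7 + 0.5511) = 7.84 × 0.02593 = 0.2033 mV.
(Unloaded it would be 0.416 mV; the load pulls it down.)

V_out ≈ 0.203 mV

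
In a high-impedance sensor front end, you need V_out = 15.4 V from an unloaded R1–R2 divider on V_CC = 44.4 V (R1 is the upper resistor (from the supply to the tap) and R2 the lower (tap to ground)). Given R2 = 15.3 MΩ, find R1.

The divider ratio is R2/(R1+R2) = 15.4/44.4 = 0.3468.
R1 = R2·(1/k − 1) = 15.3 × 1.883 = 28.81 MΩ.

R1 ≈ 28.8 MΩ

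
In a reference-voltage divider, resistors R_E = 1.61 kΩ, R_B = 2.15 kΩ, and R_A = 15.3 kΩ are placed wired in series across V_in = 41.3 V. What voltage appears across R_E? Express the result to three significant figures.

Total series resistance ΣR = 1.61 + 2.15 + 15.3 = 19.06 kΩ.
V = V_in · R/ΣR = 41.3 × 0.08447 = 3.489 V.

V ≈ 3.49 V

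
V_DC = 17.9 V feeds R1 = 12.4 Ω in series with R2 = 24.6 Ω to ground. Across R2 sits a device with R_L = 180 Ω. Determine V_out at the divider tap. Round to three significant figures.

V_out ≈ 11.4 V

First combine the lower leg with the load: R2 ‖ R_L = 21.64 Ω.
Then V_out = V_DC · R2'/(R1 + R2') = 17.9 × 21.64/34.04 = 11.38 V.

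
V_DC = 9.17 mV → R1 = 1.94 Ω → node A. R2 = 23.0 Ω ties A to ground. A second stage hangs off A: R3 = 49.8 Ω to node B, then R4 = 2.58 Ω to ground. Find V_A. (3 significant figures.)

V_A ≈ 8.18 mV

Node A sees R2 in parallel with the series input of stage 2, R3 + R4 = 52.38 Ω.
R2 ‖ (R3+R4) = 15.98 Ω.
First divider: V_A = V_DC · 15.98/(1.94 + 15.98) = 8.177 mV.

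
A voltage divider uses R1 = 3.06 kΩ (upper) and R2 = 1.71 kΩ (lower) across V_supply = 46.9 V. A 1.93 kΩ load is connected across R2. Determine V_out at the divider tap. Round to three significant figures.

The load sits in parallel with R2, giving an effective lower resistance R2' = R2·R_L/(R2+R_L) = 0.9067 kΩ.
Then V_out = V_supply · R2'/(R1 + R2') = 46.9 × 0.9067/3.967 = 10.72 V.
(Unloaded it would be 16.8 V; the load pulls it down.)

V_out ≈ 10.7 V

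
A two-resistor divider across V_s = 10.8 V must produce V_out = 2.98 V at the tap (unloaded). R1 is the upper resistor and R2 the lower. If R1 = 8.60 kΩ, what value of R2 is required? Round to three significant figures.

Required fraction k = V_out/V_s = 0.2759.
So R2 = R1 · V_out/(V_s − V_out) = 8.60 × 2.98/(10.8 − 2.98) = 8.60 × 0.3811 = 3.277 kΩ.

R2 ≈ 3.28 kΩ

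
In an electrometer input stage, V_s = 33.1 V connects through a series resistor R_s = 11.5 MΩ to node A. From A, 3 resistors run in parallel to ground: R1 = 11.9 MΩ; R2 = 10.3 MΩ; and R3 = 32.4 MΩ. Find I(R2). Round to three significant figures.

Combine the parallel branches: R_p = (1/11.9 + 1/10.3 + 1/32.4)⁻¹ = 4.717 MΩ.
V_A = 33.1 × 4.717/16.22 = 9.628 V.
Branch current I = V_A/R2 = 9.628/10.3 = 0.9348 µA.

I ≈ 0.935 µA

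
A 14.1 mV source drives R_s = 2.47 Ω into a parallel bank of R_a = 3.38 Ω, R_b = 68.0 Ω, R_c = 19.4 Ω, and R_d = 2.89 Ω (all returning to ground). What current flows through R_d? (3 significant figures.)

Equivalent of the parallel group: R_p = 1.412 Ω.
V_A = 14.1 × 1.412/3.882 = 5.129 mV.
I(R_d) = V_A / R_d = 5.129/2.89 = 1.775 mA.
(Equivalently: I_total = 3.632 mA, then current-divider fraction G_k/ΣG = 0.4886.)

I ≈ 1.77 mA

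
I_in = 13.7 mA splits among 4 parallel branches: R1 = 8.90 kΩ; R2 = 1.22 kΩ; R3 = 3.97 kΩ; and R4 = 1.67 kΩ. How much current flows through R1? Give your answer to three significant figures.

ΣG = 1/8.90 + 1/1.22 + 1/3.97 + 1/1.67 = 1.783.
By the current-divider rule, I = I_in · G_k/ΣG = 13.7 × 0.06303 = 0.8635 mA.

I ≈ 0.863 mA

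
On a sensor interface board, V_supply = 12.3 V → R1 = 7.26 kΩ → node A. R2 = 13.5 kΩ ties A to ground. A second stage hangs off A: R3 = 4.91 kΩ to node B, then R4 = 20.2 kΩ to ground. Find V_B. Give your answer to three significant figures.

V_B ≈ 5.42 V

Looking into the second stage from A: R3 + R4 = 25.11 kΩ appears in parallel with R2.
R2 ‖ (R3+R4) = 8.780 kΩ.
First divider: V_A = V_supply · 8.780/(7.26 + 8.780) = 6.733 V.
Then the unloaded second divider: V_B = V_A × R4/(R3+R4) = 6.733 × 0.8045 = 5.416 V.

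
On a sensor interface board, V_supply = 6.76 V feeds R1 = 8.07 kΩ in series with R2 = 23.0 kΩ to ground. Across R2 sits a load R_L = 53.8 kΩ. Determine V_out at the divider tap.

The load sits in parallel with R2, giving an effective lower resistance R2' = R2·R_L/(R2+R_L) = 16.11 kΩ.
Voltage divider with the loaded lower leg: V_out = 6.76 × 16.11/(8.07 + 16.11) = 6.76 × 0.6663 = 4.504 V.

V_out ≈ 4.50 V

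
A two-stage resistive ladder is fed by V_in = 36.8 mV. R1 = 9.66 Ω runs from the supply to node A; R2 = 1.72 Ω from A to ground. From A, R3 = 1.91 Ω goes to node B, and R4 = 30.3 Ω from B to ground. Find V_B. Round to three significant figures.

V_B ≈ 5.01 mV

Looking into the second stage from A: R3 + R4 = 32.21 Ω appears in parallel with R2.
Effective lower resistance at A: R2 ‖ 32.21 = 1.633 Ω.
So V_A = 36.8 × 0.1446 = 5.321 mV.
Stage 2 is unloaded, so V_B = V_A · R4/(R3+R4) = 5.321 × 30.3/32.21 = 5.005 mV.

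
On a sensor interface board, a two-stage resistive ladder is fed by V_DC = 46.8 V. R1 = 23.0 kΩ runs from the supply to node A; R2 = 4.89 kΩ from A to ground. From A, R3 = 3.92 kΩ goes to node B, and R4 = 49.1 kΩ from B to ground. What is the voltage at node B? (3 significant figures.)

Looking into the second stage from A: R3 + R4 = 53.02 kΩ appears in parallel with R2.
Effective lower resistance at A: R2 ‖ 53.02 = 4.477 kΩ.
V_A = 46.8 × 4.477/(23.0 + 4.477) = 7.626 V.
Stage 2 is unloaded, so V_B = V_A · R4/(R3+R4) = 7.626 × 49.1/53.02 = 7.062 V.

V_B ≈ 7.06 V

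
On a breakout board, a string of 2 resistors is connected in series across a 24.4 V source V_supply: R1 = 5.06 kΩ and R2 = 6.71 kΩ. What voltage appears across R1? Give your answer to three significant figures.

Series total: ΣR = 5.06 + 6.71 = 11.77 kΩ.
V = V_supply · R/ΣR = 24.4 × 0.4299 = 10.49 V.

V ≈ 10.5 V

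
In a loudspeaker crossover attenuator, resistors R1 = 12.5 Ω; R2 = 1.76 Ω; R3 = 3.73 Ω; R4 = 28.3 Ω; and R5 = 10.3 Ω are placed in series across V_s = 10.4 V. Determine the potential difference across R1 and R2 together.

Total series resistance ΣR = 12.5 + 1.76 + 3.73 + 28.3 + 10.3 = 56.59 Ω.
R_{R1..R2} = 12.5 + 1.76 = 14.26 Ω.
By the voltage-divider rule, V = 10.4 × 14.26/56.59 = 2.621 V.

V ≈ 2.62 V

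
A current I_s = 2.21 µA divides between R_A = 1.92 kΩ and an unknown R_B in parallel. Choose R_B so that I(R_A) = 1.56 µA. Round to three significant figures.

In a two-way split, I_A/I_s = R_B/(R_A + R_B).
With f = 0.7059, R_B = R_A · f/(1−f) = 1.92 × 2.400 = 4.608 kΩ.

R_B ≈ 4.61 kΩ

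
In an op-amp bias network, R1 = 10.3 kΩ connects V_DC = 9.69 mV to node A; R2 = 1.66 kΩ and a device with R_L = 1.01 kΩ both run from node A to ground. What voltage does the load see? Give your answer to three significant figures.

First combine the lower leg with the load: R2 ‖ R_L = 0.6279 kΩ.
Voltage divider with the loaded lower leg: V_out = 9.69 × 0.6279/(10.3 + 0.6279) = 9.69 × 0.05746 = 0.5568 mV.

V_out ≈ 0.557 mV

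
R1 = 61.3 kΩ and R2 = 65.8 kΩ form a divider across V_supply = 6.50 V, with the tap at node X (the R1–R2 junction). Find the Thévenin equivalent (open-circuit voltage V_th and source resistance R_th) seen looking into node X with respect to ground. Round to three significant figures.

V_th ≈ 3.37 V, R_th ≈ 31.7 kΩ

With X open, the divider is unloaded: V_th = 6.50 × 65.8/127.1 = 3.365 V.
Zeroing V_supply shorts the top of R1 to ground, so R_th = R1 ‖ R2 = 31.74 kΩ.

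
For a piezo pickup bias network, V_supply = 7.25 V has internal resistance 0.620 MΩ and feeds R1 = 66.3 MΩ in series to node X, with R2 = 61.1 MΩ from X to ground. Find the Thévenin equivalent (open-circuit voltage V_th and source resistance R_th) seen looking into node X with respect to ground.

V_th ≈ 3.46 V, R_th ≈ 31.9 MΩ

R1' = 0.620 + 66.3 = 66.92 MΩ (source resistance + R1).
Open-circuit (no load on X): V_th = V_supply · R2/(R1' + R2) = 7.25 × 61.1/(66.92 + 61.1) = 3.460 V.
With V_supply suppressed (replaced by a short), R_th = R1' ‖ R2 = (66.92 × 61.1)/(66.92 + 61.1) = 31.94 MΩ.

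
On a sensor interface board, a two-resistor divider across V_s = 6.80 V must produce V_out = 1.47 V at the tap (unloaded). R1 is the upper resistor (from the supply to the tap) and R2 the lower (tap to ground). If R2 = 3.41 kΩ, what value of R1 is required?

R1 ≈ 12.4 kΩ

Required fraction k = V_out/V_s = 0.2162.
Rearranging, R1 = R2·(1−k)/k = 3.41 × 3.626 = 12.36 kΩ.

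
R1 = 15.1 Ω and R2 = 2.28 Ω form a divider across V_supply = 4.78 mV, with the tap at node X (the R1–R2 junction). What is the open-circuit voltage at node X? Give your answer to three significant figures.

V_th is the unloaded tap voltage: V_supply · R2/(R1+R2) = 4.78 × 0.1312 = 0.6271 mV.

V_th ≈ 0.627 mV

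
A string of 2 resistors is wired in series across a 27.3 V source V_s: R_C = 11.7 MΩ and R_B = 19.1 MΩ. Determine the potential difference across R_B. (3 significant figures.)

V ≈ 16.9 V

ΣR = 11.7 + 19.1 = 30.80 MΩ.
V = V_s · R/ΣR = 27.3 × 0.6201 = 16.93 V.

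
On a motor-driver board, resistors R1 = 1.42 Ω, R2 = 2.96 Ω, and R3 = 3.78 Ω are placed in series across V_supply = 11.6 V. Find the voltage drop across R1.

ΣR = 1.42 + 2.96 + 3.78 = 8.160 Ω.
V = V_supply · R/ΣR = 11.6 × 0.1740 = 2.019 V.

V ≈ 2.02 V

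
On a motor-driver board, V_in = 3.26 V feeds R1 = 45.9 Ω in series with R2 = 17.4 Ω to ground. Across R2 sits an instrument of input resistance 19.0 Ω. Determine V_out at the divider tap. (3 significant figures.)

The load sits in parallel with R2, giving an effective lower resistance R2' = R2·R_L/(R2+R_L) = 9.082 Ω.
Now apply the divider: V_out = 3.26 × 0.1652 = 0.5385 V.
(Unloaded it would be 0.896 V; the load pulls it down.)

V_out ≈ 0.539 V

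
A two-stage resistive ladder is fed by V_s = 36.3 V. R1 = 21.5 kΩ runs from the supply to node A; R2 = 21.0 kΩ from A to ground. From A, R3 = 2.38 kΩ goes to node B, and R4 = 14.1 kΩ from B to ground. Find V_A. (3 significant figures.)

V_A ≈ 10.9 V

Looking into the second stage from A: R3 + R4 = 16.48 kΩ appears in parallel with R2.
R2 ‖ (R3+R4) = 9.234 kΩ.
First divider: V_A = V_s · 9.234/(21.5 + 9.234) = 10.91 V.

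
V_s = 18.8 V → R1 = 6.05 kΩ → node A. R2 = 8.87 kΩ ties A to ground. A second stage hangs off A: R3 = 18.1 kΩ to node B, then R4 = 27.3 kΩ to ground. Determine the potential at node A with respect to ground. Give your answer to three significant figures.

V_A ≈ 10.4 V

The second stage (R3 + R4 = 45.40 kΩ) loads node A in parallel with R2.
Effective lower resistance at A: R2 ‖ 45.40 = 7.420 kΩ.
So V_A = 18.8 × 0.5509 = 10.36 V.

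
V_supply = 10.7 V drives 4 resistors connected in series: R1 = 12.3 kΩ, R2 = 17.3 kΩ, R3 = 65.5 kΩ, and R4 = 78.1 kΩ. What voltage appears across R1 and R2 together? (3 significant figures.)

ΣR = 12.3 + 17.3 + 65.5 + 78.1 = 173.2 kΩ.
R_{R1..R2} = 12.3 + 17.3 = 29.60 kΩ.
By the voltage-divider rule, V = 10.7 × 29.60/173.2 = 1.829 V.

V ≈ 1.83 V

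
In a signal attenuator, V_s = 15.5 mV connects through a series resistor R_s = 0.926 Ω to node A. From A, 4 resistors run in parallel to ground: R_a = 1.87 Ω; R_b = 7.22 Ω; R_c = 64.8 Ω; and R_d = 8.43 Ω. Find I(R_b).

Combine the parallel branches: R_p = (1/1.87 + 1/7.22 + 1/64.8 + 1/8.43)⁻¹ = 1.239 Ω.
V_A = 15.5 × 1.239/2.165 = 8.869 mV.
Branch current I = V_A/R_b = 8.869/7.22 = 1.228 mA.

I ≈ 1.23 mA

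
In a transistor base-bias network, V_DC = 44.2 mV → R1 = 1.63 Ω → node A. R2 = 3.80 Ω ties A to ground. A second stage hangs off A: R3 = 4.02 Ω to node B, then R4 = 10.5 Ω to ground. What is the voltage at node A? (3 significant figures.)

Node A sees R2 in parallel with the series input of stage 2, R3 + R4 = 14.52 Ω.
R2 ‖ (R3+R4) = 3.012 Ω.
V_A = 44.2 × 3.012/(1.63 + 3.012) = 28.68 mV.

V_A ≈ 28.7 mV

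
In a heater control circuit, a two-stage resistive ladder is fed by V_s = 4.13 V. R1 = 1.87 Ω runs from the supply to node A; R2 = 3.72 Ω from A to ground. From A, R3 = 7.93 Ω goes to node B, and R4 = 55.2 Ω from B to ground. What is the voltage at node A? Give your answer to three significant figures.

V_A ≈ 2.70 V

Looking into the second stage from A: R3 + R4 = 63.13 Ω appears in parallel with R2.
Effective lower resistance at A: R2 ‖ 63.13 = 3.513 Ω.
First divider: V_A = V_s · 3.513/(1.87 + 3.513) = 2.695 V.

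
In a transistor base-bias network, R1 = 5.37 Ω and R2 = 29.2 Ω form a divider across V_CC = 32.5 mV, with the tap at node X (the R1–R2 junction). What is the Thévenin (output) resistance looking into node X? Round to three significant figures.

Zeroing V_CC shorts the top of R1 to ground, so R_th = R1 ‖ R2 = 4.536 Ω.

R_th ≈ 4.54 Ω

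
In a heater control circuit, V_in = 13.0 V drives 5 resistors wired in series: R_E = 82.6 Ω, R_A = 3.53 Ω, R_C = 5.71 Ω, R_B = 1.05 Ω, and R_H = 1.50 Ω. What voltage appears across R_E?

ΣR = 82.6 + 3.53 + 5.71 + 1.05 + 1.50 = 94.39 Ω.
Voltage divider: V = V_in · (82.60 / 94.39) = 13.0 × 0.8751 = 11.38 V.

V ≈ 11.4 V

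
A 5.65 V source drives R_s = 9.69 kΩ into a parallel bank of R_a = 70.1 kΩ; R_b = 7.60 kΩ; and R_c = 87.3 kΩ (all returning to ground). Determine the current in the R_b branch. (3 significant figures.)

I ≈ 0.295 mA

Combine the parallel branches: R_p = (1/70.1 + 1/7.60 + 1/87.3)⁻¹ = 6.357 kΩ.
V_A = 5.65 × 6.357/16.05 = 2.238 V.
I(R_b) = V_A / R_b = 2.238/7.60 = 0.2945 mA.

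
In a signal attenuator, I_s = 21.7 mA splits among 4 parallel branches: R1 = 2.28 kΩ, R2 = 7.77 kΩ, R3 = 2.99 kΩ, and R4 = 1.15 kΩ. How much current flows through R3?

I ≈ 4.10 mA

Total conductance ΣG = 1/2.28 + 1/7.77 + 1/2.99 + 1/1.15 = 1.771 (units of 1/kΩ).
Current divider: I(R3) = I_s · G_k/ΣG = 21.7 × (0.3344/1.771) = 21.7 × 0.1888 = 4.097 mA.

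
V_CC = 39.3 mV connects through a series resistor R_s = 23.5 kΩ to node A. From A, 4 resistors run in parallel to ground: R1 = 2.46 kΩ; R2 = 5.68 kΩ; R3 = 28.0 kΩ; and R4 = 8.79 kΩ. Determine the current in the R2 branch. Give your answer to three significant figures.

Parallel bank: R_p = 1/(1/2.46 + 1/5.68 + 1/28.0 + 1/8.79) = 1.366 kΩ.
Node voltage V_A = V_CC · R_p/(R_s + R_p) = 39.3 × 0.05494 = 2.159 mV.
Branch current I = V_A/R2 = 2.159/5.68 = 0.3801 µA.
(Check via current divider: I_total = 1.580 µA; share G_k/ΣG = 0.2405 → same result.)

I ≈ 0.380 µA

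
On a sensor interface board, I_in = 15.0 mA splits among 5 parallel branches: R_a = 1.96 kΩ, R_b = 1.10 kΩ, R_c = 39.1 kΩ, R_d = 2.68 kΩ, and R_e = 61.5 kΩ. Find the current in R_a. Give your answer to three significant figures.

Total conductance ΣG = 1/1.96 + 1/1.10 + 1/39.1 + 1/2.68 + 1/61.5 = 1.834 (units of 1/kΩ).
Current divider: I(R_a) = I_in · G_k/ΣG = 15.0 × (0.5102/1.834) = 15.0 × 0.2782 = 4.172 mA.

I ≈ 4.17 mA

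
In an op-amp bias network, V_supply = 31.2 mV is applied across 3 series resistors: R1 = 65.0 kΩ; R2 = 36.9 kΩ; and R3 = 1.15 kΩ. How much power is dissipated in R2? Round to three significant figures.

P ≈ 3.38 nW

ΣR = 103.0 kΩ → I = 31.2/103.0 = 0.3028 µA.
P = I²R = 0.09167 × 36.9 = 3.383 nW.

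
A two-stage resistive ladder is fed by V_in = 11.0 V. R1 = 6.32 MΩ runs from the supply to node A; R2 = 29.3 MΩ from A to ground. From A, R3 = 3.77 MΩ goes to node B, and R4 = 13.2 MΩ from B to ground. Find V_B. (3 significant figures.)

V_B ≈ 5.39 V

Looking into the second stage from A: R3 + R4 = 16.97 MΩ appears in parallel with R2.
R2 ‖ (R3+R4) = 10.75 MΩ.
V_A = 11.0 × 10.75/(6.32 + 10.75) = 6.926 V.
Stage 2 is unloaded, so V_B = V_A · R4/(R3+R4) = 6.926 × 13.2/16.97 = 5.388 V.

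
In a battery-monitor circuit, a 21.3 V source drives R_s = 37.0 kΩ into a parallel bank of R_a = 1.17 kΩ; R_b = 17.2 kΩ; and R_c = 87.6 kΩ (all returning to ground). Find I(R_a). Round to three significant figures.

Combine the parallel branches: R_p = (1/1.17 + 1/17.2 + 1/87.6)⁻¹ = 1.082 kΩ.
V_A = 21.3 × 1.082/38.08 = 0.6052 V.
I(R_a) = V_A / R_a = 0.6052/1.17 = 0.5172 mA.
(Check via current divider: I_total = 0.5593 mA; share G_k/ΣG = 0.9247 → same result.)

I ≈ 0.517 mA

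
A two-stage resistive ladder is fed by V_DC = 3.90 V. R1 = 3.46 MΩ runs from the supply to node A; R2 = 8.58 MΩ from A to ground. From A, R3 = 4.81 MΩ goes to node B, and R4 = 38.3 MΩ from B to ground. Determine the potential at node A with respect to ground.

V_A ≈ 2.63 V

Node A sees R2 in parallel with the series input of stage 2, R3 + R4 = 43.11 MΩ.
Effective lower resistance at A: R2 ‖ 43.11 = 7.156 MΩ.
First divider: V_A = V_DC · 7.156/(3.46 + 7.156) = 2.629 V.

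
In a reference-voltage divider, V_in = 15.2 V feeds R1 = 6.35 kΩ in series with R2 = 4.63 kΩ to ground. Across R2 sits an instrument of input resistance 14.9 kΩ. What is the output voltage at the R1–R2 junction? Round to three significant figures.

R2 ‖ R_L = (4.63 × 14.9)/(4.63 + 14.9) = 3.532 kΩ.
Now apply the divider: V_out = 15.2 × 0.3574 = 5.433 V.

V_out ≈ 5.43 V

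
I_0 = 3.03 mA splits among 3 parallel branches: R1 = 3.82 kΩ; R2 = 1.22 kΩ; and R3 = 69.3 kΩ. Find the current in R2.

Conductances: ΣG = 1/3.82 + 1/1.22 + 1/69.3 = 1.096 (1/kΩ).
By the current-divider rule, I = I_0 · G_k/ΣG = 3.03 × 0.7480 = 2.266 mA.

I ≈ 2.27 mA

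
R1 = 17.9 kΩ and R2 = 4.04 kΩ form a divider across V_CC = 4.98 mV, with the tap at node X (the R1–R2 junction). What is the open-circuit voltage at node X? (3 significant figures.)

With X open, the divider is unloaded: V_th = 4.98 × 4.04/21.94 = 0.9170 mV.

V_th ≈ 0.917 mV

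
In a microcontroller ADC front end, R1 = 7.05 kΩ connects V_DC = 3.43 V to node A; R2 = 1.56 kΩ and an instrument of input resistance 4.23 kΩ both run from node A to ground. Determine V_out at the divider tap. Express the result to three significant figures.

The load sits in parallel with R2, giving an effective lower resistance R2' = R2·R_L/(R2+R_L) = 1.140 kΩ.
Now apply the divider: V_out = 3.43 × 0.1392 = 0.4773 V.

V_out ≈ 0.477 V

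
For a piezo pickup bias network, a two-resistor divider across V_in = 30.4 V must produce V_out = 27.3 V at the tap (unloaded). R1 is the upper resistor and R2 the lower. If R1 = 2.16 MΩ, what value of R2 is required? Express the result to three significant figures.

R2 ≈ 19.0 MΩ

The divider ratio is R2/(R1+R2) = 27.3/30.4 = 0.8980.
R2 = R1 · 0.8980/(1 − 0.8980) = 19.02 MΩ.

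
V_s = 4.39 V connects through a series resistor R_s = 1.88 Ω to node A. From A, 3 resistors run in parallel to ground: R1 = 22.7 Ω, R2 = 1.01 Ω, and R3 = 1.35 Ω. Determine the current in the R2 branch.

Equivalent of the parallel group: R_p = 0.5634 Ω.
V_A by voltage divider: V_A = 4.39 × 0.5634/(1.88 + 0.5634) = 1.012 V.
I(R2) = V_A / R2 = 1.012/1.01 = 1.002 A.
(Equivalently: I_total = 1.797 A, then current-divider fraction G_k/ΣG = 0.5578.)

I ≈ 1.00 A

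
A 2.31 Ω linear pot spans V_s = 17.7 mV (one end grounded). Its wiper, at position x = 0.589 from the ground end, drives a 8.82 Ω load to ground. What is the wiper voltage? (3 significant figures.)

Lower segment x·R_p = 1.361 Ω; upper segment (1−x)·R_p = 0.9494 Ω.
Lower segment in parallel with the load: 1.361 ‖ 8.82 = 1.179 Ω.
Then V_out = V_s · 1.179/(0.9494 + 1.179) = 9.804 mV.

V_out ≈ 9.80 mV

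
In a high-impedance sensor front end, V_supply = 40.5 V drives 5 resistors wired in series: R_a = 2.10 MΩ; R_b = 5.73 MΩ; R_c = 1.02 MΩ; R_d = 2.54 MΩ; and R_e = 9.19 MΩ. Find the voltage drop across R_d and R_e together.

V ≈ 23.1 V

Total series resistance ΣR = 2.10 + 5.73 + 1.02 + 2.54 + 9.19 = 20.58 MΩ.
R_{R_d..R_e} = 2.54 + 9.19 = 11.73 MΩ.
By the voltage-divider rule, V = 40.5 × 11.73/20.58 = 23.08 V.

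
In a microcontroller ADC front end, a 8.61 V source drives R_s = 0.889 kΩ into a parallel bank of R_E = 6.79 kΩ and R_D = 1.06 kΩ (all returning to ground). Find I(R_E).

Equivalent of the parallel group: R_p = 0.9169 kΩ.
Node voltage V_A = V_CC · R_p/(R_s + R_p) = 8.61 × 0.5077 = 4.371 V.
I(R_E) = V_A / R_E = 4.371/6.79 = 0.6438 mA.

I ≈ 0.644 mA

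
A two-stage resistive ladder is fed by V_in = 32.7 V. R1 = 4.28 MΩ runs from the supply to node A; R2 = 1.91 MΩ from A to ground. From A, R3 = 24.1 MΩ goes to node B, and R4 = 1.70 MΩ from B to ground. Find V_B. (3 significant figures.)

Node A sees R2 in parallel with the series input of stage 2, R3 + R4 = 25.80 MΩ.
R2 ‖ (R3+R4) = 1.778 MΩ.
V_A = 32.7 × 1.778/(4.28 + 1.778) = 9.599 V.
V_B = V_A × 0.06589 = 0.6325 V.

V_B ≈ 0.632 V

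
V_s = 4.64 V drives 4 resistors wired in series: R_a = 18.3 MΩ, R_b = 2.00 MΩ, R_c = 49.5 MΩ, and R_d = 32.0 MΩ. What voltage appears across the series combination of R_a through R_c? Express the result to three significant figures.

V ≈ 3.18 V

Series total: ΣR = 18.3 + 2.00 + 49.5 + 32.0 = 101.8 MΩ.
R_{R_a..R_c} = 18.3 + 2.00 + 49.5 = 69.80 MΩ.
Voltage divider: V = V_s · (69.80 / 101.8) = 4.64 × 0.6857 = 3.181 V.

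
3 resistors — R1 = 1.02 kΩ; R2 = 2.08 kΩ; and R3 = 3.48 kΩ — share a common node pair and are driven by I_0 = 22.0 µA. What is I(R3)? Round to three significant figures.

ΣG = 1/1.02 + 1/2.08 + 1/3.48 = 1.749.
By the current-divider rule, I = I_0 · G_k/ΣG = 22.0 × 0.1643 = 3.616 µA.

I ≈ 3.62 µA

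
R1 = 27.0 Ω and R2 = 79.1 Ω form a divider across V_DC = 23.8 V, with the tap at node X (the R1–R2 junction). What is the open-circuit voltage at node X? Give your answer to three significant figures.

V_th ≈ 17.7 V

With X open, the divider is unloaded: V_th = 23.8 × 79.1/106.1 = 17.74 V.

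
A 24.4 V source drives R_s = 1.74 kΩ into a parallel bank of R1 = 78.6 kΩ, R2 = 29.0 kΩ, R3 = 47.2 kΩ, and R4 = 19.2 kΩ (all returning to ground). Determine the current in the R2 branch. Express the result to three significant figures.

I ≈ 0.696 mA

Equivalent of the parallel group: R_p = 8.300 kΩ.
V_A by voltage divider: V_A = 24.4 × 8.300/(1.74 + 8.300) = 20.17 V.
I(R2) = V_A / R2 = 20.17/29.0 = 0.6956 mA.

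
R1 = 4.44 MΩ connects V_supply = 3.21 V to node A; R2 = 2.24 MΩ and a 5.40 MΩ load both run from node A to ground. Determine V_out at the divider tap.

R2 ‖ R_L = (2.24 × 5.40)/(2.24 + 5.40) = 1.583 MΩ.
Now apply the divider: V_out = 3.21 × 0.2629 = 0.8438 V.

V_out ≈ 0.844 V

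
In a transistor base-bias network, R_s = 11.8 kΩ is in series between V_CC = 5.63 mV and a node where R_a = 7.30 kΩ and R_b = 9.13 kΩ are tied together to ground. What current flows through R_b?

Parallel bank: R_p = 1/(1/7.30 + 1/9.13) = 4.057 kΩ.
V_A by voltage divider: V_A = 5.63 × 4.057/(11.8 + 4.057) = 1.440 mV.
I(R_b) = V_A / R_b = 1.440/9.13 = 0.1578 µA.
(Check via current divider: I_total = 0.3551 µA; share G_k/ΣG = 0.4443 → same result.)

I ≈ 0.158 µA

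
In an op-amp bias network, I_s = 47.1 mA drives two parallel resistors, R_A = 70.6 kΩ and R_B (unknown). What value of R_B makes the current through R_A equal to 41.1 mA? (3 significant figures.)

The fraction through R_A equals R_B/(R_A+R_B).
41.1/47.1 = R_B/(R_A + R_B) → R_B = R_A · (0.8726)/(1 − 0.8726) = 70.6 × 6.850 = 483.6 kΩ.

R_B ≈ 484 kΩ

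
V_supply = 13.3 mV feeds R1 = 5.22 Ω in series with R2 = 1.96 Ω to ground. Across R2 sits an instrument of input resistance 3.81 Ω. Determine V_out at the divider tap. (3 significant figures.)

R2 ‖ R_L = (1.96 × 3.81)/(1.96 + 3.81) = 1.294 Ω.
Then V_out = V_supply · R2'/(R1 + R2') = 13.3 × 1.294/6.514 = 2.642 mV.

V_out ≈ 2.64 mV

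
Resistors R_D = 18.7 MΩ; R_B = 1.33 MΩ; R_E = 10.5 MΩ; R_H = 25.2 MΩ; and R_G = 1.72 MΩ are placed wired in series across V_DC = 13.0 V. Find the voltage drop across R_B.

Total series resistance ΣR = 18.7 + 1.33 + 10.5 + 25.2 + 1.72 = 57.45 MΩ.
V = V_DC · R/ΣR = 13.0 × 0.02315 = 0.3010 V.

V ≈ 0.301 V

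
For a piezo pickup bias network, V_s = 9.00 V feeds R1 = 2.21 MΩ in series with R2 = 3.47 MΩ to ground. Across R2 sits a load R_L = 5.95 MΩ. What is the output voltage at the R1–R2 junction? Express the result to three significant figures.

V_out ≈ 4.48 V

First combine the lower leg with the load: R2 ‖ R_L = 2.192 MΩ.
Voltage divider with the loaded lower leg: V_out = 9.00 × 2.192/(2.21 + 2.192) = 9.00 × 0.4979 = 4.481 V.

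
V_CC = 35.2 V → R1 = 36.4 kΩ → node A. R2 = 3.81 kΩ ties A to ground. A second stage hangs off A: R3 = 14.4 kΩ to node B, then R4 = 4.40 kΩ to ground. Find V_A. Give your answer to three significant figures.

The second stage (R3 + R4 = 18.80 kΩ) loads node A in parallel with R2.
R2 ‖ (R3+R4) = 3.168 kΩ.
So V_A = 35.2 × 0.08006 = 2.818 V.

V_A ≈ 2.82 V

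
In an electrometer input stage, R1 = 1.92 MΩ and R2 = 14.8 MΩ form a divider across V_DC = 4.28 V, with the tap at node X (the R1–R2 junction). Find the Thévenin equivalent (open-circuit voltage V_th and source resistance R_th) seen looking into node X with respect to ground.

V_th ≈ 3.79 V, R_th ≈ 1.70 MΩ

Open-circuit (no load on X): V_th = V_DC · R2/(R1 + R2) = 4.28 × 14.8/(1.920 + 14.8) = 3.789 V.
Looking into X with the source shorted: R_th = R1·R2/(R1+R2) = 1.920 × 14.8/16.72 = 1.700 MΩ.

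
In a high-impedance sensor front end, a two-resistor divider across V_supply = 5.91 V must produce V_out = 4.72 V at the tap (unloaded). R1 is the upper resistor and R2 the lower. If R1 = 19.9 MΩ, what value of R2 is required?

Required fraction k = V_out/V_supply = 0.7986.
So R2 = R1 · V_out/(V_supply − V_out) = 19.9 × 4.72/(5.91 − 4.72) = 19.9 × 3.966 = 78.93 MΩ.

R2 ≈ 78.9 MΩ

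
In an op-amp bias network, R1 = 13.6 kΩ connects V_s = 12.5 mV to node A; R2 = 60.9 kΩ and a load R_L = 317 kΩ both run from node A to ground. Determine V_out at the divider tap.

The load sits in parallel with R2, giving an effective lower resistance R2' = R2·R_L/(R2+R_L) = 51.09 kΩ.
Then V_out = V_s · R2'/(R1 + R2') = 12.5 × 51.09/64.69 = 9.872 mV.

V_out ≈ 9.87 mV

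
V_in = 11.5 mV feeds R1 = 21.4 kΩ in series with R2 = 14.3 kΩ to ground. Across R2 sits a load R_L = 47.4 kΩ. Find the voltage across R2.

V_out ≈ 3.90 mV

The load sits in parallel with R2, giving an effective lower resistance R2' = R2·R_L/(R2+R_L) = 10.99 kΩ.
Voltage divider with the loaded lower leg: V_out = 11.5 × 10.99/(21.4 + 10.99) = 11.5 × 0.3392 = 3.901 mV.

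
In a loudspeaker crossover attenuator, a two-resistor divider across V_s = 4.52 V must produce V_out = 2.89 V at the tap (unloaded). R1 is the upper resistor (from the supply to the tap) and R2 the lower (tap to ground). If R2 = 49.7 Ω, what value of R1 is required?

R1 ≈ 28.0 Ω

The divider ratio is R2/(R1+R2) = 2.89/4.52 = 0.6394.
R1 = R2·(1/k − 1) = 49.7 × 0.5640 = 28.03 Ω.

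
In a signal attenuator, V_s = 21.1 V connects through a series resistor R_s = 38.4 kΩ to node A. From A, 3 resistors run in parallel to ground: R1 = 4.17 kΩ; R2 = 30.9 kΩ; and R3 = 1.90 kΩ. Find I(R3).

I ≈ 0.351 mA

Parallel bank: R_p = 1/(1/4.17 + 1/30.9 + 1/1.90) = 1.252 kΩ.
V_A = 21.1 × 1.252/39.65 = 0.6664 V.
Branch current I = V_A/R3 = 0.6664/1.90 = 0.3507 mA.
(Equivalently: I_total = 0.5321 mA, then current-divider fraction G_k/ΣG = 0.6591.)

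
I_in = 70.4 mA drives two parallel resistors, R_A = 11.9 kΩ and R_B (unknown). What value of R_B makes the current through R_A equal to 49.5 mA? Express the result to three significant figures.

R_B ≈ 28.2 kΩ

Two-branch current divider: I_A = I_in · R_B/(R_A + R_B).
With f = 0.7031, R_B = R_A · f/(1−f) = 11.9 × 2.368 = 28.18 kΩ.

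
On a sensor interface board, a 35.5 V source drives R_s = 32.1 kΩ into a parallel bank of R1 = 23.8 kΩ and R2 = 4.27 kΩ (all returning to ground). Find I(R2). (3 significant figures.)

Parallel bank: R_p = 1/(1/23.8 + 1/4.27) = 3.620 kΩ.
Node voltage V_A = V_supply · R_p/(R_s + R_p) = 35.5 × 0.1014 = 3.598 V.
I(R2) = V_A / R2 = 3.598/4.27 = 0.8426 mA.
(Equivalently: I_total = 0.9938 mA, then current-divider fraction G_k/ΣG = 0.8479.)

I ≈ 0.843 mA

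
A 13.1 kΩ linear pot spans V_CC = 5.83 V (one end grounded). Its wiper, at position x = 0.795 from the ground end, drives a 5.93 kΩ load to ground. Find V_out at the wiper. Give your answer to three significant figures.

Split the track: R_lower = x·R_p = 10.41 kΩ, R_upper = (1−x)·R_p = 2.685 kΩ.
Lower segment in parallel with the load: 10.41 ‖ 5.93 = 3.779 kΩ.
Loaded-divider output: V_out = 5.83 × 0.5845 = 3.408 V.

V_out ≈ 3.41 V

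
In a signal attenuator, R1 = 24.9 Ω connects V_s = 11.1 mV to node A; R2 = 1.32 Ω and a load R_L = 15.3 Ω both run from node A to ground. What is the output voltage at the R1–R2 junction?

First combine the lower leg with the load: R2 ‖ R_L = 1.215 Ω.
Now apply the divider: V_out = 11.1 × 0.04653 = 0.5165 mV.

V_out ≈ 0.516 mV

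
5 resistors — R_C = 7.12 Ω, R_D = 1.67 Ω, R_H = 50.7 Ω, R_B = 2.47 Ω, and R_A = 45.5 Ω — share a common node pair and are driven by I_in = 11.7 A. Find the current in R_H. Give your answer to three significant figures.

Conductances: ΣG = 1/7.12 + 1/1.67 + 1/50.7 + 1/2.47 + 1/45.5 = 1.186 (1/Ω).
By the current-divider rule, I = I_in · G_k/ΣG = 11.7 × 0.01663 = 0.1946 A.

I ≈ 0.195 A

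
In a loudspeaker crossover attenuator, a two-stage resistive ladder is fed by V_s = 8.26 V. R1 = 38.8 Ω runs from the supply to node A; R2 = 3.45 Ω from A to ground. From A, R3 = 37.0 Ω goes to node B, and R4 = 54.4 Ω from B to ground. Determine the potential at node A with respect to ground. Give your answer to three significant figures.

V_A ≈ 0.652 V

The second stage (R3 + R4 = 91.40 Ω) loads node A in parallel with R2.
Effective lower resistance at A: R2 ‖ 91.40 = 3.325 Ω.
V_A = 8.26 × 3.325/(38.8 + 3.325) = 0.6519 V.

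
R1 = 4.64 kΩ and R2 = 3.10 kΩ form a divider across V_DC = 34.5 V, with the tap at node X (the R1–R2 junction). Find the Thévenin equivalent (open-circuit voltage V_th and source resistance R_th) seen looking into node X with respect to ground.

V_th ≈ 13.8 V, R_th ≈ 1.86 kΩ

Open-circuit (no load on X): V_th = V_DC · R2/(R1 + R2) = 34.5 × 3.10/(4.640 + 3.10) = 13.82 V.
Zeroing V_DC shorts the top of R1 to ground, so R_th = R1 ‖ R2 = 1.858 kΩ.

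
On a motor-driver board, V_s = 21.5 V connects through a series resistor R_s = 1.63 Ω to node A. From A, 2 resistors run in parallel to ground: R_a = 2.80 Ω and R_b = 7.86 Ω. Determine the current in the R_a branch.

I ≈ 4.29 A

Equivalent of the parallel group: R_p = 2.065 Ω.
V_A by voltage divider: V_A = 21.5 × 2.065/(1.63 + 2.065) = 12.01 V.
Branch current I = V_A/R_a = 12.01/2.80 = 4.291 A.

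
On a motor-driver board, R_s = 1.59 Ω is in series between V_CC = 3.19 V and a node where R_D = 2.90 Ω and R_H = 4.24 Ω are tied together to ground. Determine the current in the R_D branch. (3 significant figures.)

Parallel bank: R_p = 1/(1/2.90 + 1/4.24) = 1.722 Ω.
Node voltage V_A = V_CC · R_p/(R_s + R_p) = 3.19 × 0.5199 = 1.659 V.
I(R_D) = V_A / R_D = 1.659/2.90 = 0.5719 A.
(Equivalently: I_total = 0.9631 A, then current-divider fraction G_k/ΣG = 0.5938.)

I ≈ 0.572 A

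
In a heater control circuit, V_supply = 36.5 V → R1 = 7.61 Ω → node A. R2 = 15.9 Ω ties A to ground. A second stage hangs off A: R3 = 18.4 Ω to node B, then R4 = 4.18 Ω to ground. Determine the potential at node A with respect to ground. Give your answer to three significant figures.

Node A sees R2 in parallel with the series input of stage 2, R3 + R4 = 22.58 Ω.
R2 ‖ (R3+R4) = 9.330 Ω.
So V_A = 36.5 × 0.5508 = 20.10 V.

V_A ≈ 20.1 V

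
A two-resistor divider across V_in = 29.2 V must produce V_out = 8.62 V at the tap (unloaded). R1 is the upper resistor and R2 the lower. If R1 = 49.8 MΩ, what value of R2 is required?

The divider ratio is R2/(R1+R2) = 8.62/29.2 = 0.2952.
R2 = R1 · 0.2952/(1 − 0.2952) = 20.86 MΩ.

R2 ≈ 20.9 MΩ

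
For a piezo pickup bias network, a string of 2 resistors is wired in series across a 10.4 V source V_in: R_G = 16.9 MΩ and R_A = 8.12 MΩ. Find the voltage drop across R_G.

V ≈ 7.02 V

ΣR = 16.9 + 8.12 = 25.02 MΩ.
V = V_in · R/ΣR = 10.4 × 0.6755 = 7.025 V.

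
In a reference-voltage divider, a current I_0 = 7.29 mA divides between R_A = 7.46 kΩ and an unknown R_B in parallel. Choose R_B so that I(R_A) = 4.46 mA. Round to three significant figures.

R_B ≈ 11.8 kΩ

Two-branch current divider: I_A = I_0 · R_B/(R_A + R_B).
With f = 0.6118, R_B = R_A · f/(1−f) = 7.46 × 1.576 = 11.76 kΩ.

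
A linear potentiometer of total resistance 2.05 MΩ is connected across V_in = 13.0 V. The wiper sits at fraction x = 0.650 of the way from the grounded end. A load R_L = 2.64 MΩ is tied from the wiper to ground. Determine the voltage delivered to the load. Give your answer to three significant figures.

Lower segment x·R_p = 1.333 MΩ; upper segment (1−x)·R_p = 0.7175 MΩ.
R_L loads the lower segment: effective lower R = 0.8855 MΩ.
V_out = 13.0 × 0.8855/(0.7175 + 0.8855) = 7.181 V.
(Unloaded: V_out = x·V_in = 8.45 V.)

V_out ≈ 7.18 V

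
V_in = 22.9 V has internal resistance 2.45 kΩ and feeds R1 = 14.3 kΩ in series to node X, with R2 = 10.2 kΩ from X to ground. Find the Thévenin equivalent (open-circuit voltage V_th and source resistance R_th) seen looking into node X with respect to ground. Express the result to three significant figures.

V_th ≈ 8.67 V, R_th ≈ 6.34 kΩ

R1' = 2.45 + 14.3 = 16.75 kΩ (source resistance + R1).
Open-circuit (no load on X): V_th = V_in · R2/(R1' + R2) = 22.9 × 10.2/(16.75 + 10.2) = 8.667 V.
Looking into X with the source shorted: R_th = R1'·R2/(R1'+R2) = 16.75 × 10.2/26.95 = 6.340 kΩ.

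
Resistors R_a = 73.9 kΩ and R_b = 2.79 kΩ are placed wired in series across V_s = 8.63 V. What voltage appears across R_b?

Series total: ΣR = 73.9 + 2.79 = 76.69 kΩ.
By the voltage-divider rule, V = 8.63 × 2.790/76.69 = 0.3140 V.

V ≈ 0.314 V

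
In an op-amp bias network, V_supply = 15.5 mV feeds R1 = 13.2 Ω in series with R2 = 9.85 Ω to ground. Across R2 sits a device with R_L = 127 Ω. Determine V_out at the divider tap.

R2 ‖ R_L = (9.85 × 127)/(9.85 + 127) = 9.141 Ω.
Then V_out = V_supply · R2'/(R1 + R2') = 15.5 × 9.141/22.34 = 6.342 mV.
(Unloaded it would be 6.62 mV; the load pulls it down.)

V_out ≈ 6.34 mV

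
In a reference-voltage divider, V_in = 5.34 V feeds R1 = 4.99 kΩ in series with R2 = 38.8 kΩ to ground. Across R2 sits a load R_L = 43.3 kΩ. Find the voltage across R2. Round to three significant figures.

V_out ≈ 4.29 V

First combine the lower leg with the load: R2 ‖ R_L = 20.46 kΩ.
Then V_out = V_in · R2'/(R1 + R2') = 5.34 × 20.46/25.45 = 4.293 V.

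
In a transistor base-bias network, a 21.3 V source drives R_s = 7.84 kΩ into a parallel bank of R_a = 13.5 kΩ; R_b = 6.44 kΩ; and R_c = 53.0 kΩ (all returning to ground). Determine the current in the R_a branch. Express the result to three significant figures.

I ≈ 0.536 mA

Parallel bank: R_p = 1/(1/13.5 + 1/6.44 + 1/53.0) = 4.029 kΩ.
V_A by voltage divider: V_A = 21.3 × 4.029/(7.84 + 4.029) = 7.230 V.
I(R_a) = V_A / R_a = 7.230/13.5 = 0.5356 mA.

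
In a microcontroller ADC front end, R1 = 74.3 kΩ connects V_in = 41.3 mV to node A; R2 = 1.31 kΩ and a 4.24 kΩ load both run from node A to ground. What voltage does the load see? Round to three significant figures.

V_out ≈ 0.549 mV

The load sits in parallel with R2, giving an effective lower resistance R2' = R2·R_L/(R2+R_L) = 1.001 kΩ.
Now apply the divider: V_out = 41.3 × 0.01329 = 0.5489 mV.
(Unloaded it would be 0.716 mV; the load pulls it down.)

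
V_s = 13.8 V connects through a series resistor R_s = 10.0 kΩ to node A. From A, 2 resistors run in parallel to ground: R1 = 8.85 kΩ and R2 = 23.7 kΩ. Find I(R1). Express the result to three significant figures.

I ≈ 0.611 mA

Combine the parallel branches: R_p = (1/8.85 + 1/23.7)⁻¹ = 6.444 kΩ.
V_A = 13.8 × 6.444/16.44 = 5.408 V.
I(R1) = V_A / R1 = 5.408/8.85 = 0.6110 mA.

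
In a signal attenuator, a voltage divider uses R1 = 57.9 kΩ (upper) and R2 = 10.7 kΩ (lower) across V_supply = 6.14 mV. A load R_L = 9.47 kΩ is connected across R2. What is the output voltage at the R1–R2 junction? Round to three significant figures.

R2 ‖ R_L = (10.7 × 9.47)/(10.7 + 9.47) = 5.024 kΩ.
Now apply the divider: V_out = 6.14 × 0.07984 = 0.4902 mV.

V_out ≈ 0.490 mV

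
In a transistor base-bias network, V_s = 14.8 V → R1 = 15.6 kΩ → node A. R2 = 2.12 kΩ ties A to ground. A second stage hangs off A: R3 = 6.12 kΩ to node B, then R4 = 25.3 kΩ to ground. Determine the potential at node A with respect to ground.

V_A ≈ 1.67 V

Looking into the second stage from A: R3 + R4 = 31.42 kΩ appears in parallel with R2.
Effective lower resistance at A: R2 ‖ 31.42 = 1.986 kΩ.
So V_A = 14.8 × 0.1129 = 1.671 V.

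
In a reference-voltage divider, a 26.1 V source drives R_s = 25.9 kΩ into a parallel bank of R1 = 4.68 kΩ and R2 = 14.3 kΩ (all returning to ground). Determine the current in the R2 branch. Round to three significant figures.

I ≈ 0.219 mA

Combine the parallel branches: R_p = (1/4.68 + 1/14.3)⁻¹ = 3.526 kΩ.
V_A = 26.1 × 3.526/29.43 = 3.127 V.
Branch current I = V_A/R2 = 3.127/14.3 = 0.2187 mA.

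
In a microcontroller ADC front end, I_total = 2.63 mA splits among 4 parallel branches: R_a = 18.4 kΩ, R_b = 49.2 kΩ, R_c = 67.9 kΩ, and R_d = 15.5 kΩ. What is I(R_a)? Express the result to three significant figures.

I ≈ 0.929 mA

ΣG = 1/18.4 + 1/49.2 + 1/67.9 + 1/15.5 = 0.1539.
Current divider: I(R_a) = I_total · G_k/ΣG = 2.63 × (0.05435/0.1539) = 2.63 × 0.3531 = 0.9287 mA.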